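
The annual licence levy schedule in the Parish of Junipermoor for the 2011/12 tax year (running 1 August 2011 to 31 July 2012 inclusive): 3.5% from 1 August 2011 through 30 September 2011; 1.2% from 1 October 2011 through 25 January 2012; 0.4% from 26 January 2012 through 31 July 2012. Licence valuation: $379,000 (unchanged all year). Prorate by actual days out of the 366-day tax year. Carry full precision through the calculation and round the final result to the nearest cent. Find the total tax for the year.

$4,443.41

1 August – 30 September 2011: 61 days at 3.5% → $379,000 × 3.5% × 61/366 = $2,210.8333
1 October 2011 – 25 January 2012: 117 days at 1.2% → $379,000 × 1.2% × 117/366 = $1,453.8689
26 January – 31 July 2012: 188 days at 0.4% → $379,000 × 0.4% × 188/366 = $778.7104
Total = $4,443.4126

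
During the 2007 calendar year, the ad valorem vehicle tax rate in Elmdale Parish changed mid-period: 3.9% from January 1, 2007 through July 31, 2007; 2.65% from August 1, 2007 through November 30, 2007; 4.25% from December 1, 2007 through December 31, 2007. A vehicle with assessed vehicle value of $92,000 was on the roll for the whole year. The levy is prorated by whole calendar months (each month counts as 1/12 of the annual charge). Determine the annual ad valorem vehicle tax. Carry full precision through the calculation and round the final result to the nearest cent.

$3,231.50

January 1 – July 31, 2007: 7 months at 3.9% → $92,000 × 3.9% × 7/12 = $2,093.0000
August 1 – November 30, 2007: 4 months at 2.65% → $92,000 × 2.65% × 4/12 = $812.6667
December 1 – December 31, 2007: 1 month at 4.25% → $92,000 × 4.25% × 1/12 = $325.8333
Total = $3,231.5000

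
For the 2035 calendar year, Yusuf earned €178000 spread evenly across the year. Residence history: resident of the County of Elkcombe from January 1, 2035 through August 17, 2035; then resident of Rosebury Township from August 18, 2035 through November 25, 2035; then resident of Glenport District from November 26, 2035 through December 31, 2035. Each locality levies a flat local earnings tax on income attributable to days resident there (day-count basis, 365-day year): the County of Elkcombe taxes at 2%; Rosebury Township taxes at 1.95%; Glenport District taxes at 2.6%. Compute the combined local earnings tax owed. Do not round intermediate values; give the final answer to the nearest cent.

€3640.95

The County of Elkcombe, January 1 – August 17, 2035: 229 days → €178000 × 2% × 229/365 = €2233.5342
Rosebury Township, August 18 – November 25, 2035: 100 days → €178000 × 1.95% × 100/365 = €950.9589
Glenport District, November 26 – December 31, 2035: 36 days → €178000 × 2.6% × 36/365 = €456.4603
Total = €3640.9534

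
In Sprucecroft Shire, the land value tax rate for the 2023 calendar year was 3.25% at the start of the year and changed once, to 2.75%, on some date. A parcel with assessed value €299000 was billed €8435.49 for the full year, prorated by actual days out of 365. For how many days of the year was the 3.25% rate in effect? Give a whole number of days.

52 days

Let d = days at the first rate; then 365 − d days at the second rate.
€299000 × [3.25%·d + 2.75%·(365−d)] / 365 = €8435.49
Solving gives d = 52, so the new rate took effect on 22 February 2023.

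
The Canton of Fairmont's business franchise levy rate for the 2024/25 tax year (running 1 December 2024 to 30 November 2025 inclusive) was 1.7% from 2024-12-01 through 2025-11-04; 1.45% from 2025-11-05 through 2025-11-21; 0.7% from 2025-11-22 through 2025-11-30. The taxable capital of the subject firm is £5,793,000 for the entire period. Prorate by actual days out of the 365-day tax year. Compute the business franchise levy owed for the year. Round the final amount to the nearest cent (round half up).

£96,378.06

2024-12-01 to 2025-11-04: 339 days at 1.7% → £5,793,000 × 1.7% × 339/365 = £91,465.9151
2025-11-05 to 2025-11-21: 17 days at 1.45% → £5,793,000 × 1.45% × 17/365 = £3,912.2589
2025-11-22 to 2025-11-30: 9 days at 0.7% → £5,793,000 × 0.7% × 9/365 = £999.8877
Total = £96,378.0616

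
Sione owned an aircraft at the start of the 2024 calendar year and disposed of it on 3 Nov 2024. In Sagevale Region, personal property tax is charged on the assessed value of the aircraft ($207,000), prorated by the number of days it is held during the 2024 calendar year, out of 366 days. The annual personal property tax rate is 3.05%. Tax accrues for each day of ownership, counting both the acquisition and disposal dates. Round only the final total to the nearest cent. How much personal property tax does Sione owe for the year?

Days held (1 Jan – 3 Nov 2024): 308 out of 366
Tax = $207,000 × 3.05% × 308/366 = $5,313.0000

$5,313.00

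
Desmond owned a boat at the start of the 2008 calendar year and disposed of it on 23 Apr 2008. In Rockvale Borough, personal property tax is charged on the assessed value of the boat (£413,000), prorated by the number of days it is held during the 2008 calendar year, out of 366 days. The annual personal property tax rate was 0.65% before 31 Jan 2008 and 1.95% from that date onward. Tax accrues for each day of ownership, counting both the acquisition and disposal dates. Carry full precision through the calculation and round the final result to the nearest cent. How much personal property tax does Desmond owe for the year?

£2,068.39

1 Jan – 30 Jan 2008: 30 days at 0.65% → £413,000 × 0.65% × 30/366 = £220.0410
31 Jan – 23 Apr 2008: 84 days at 1.95% → £413,000 × 1.95% × 84/366 = £1,848.3443
Total = £2,068.3852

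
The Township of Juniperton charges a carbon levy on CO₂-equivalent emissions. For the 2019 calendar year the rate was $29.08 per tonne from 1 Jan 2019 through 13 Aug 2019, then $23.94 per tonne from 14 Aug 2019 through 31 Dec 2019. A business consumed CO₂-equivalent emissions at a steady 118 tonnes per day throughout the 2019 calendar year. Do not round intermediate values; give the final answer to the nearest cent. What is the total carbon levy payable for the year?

$1,167,562.80

1 Jan – 13 Aug 2019: 225 days × 118 tonnes/day = 26,550 tonnes at $29.08/tonne → $772,074.00
14 Aug – 31 Dec 2019: 140 days × 118 tonnes/day = 16,520 tonnes at $23.94/tonne → $395,488.80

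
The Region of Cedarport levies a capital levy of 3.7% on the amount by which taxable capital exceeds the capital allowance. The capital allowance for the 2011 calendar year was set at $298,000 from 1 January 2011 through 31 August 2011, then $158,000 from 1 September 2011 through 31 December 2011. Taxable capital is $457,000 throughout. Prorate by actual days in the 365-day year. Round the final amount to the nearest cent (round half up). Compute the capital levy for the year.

1 January – 31 August 2011: 243 days, exemption $298,000 → ($457,000 − $298,000) × 3.7% × 243/365 = $3,916.6274
1 September – 31 December 2011: 122 days, exemption $158,000 → ($457,000 − $158,000) × 3.7% × 122/365 = $3,697.7699
Total = $7,614.3973

$7,614.40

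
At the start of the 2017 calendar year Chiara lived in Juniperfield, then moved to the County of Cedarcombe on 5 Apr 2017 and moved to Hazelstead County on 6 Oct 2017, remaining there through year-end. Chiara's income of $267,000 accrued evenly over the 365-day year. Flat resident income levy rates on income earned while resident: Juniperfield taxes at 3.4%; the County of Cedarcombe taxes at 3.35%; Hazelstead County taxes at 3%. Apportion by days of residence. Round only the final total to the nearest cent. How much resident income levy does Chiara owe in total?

Juniperfield, 1 Jan – 4 Apr 2017: 94 days → $267,000 × 3.4% × 94/365 = $2,337.8959
The County of Cedarcombe, 5 Apr – 5 Oct 2017: 184 days → $267,000 × 3.35% × 184/365 = $4,509.0082
Hazelstead County, 6 Oct – 31 Dec 2017: 87 days → $267,000 × 3% × 87/365 = $1,909.2329
Total = $8,756.1370

$8,756.14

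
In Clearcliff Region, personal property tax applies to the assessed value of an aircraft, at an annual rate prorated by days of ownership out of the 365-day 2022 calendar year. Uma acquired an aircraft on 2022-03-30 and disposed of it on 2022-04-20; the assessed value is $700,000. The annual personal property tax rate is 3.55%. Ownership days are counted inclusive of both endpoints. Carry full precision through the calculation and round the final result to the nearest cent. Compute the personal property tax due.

$1,497.81

Days held (2022-03-30 to 2022-04-20): 22 out of 365
Tax = $700,000 × 3.55% × 22/365 = $1,497.8082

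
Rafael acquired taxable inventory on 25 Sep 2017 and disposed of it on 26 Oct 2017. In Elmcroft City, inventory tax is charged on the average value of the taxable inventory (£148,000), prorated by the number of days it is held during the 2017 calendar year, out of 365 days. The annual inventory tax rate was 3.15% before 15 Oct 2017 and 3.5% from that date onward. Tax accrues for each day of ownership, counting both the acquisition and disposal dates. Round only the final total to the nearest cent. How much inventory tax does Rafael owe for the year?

25 Sep – 14 Oct 2017: 20 days at 3.15% → £148,000 × 3.15% × 20/365 = £255.4521
15 Oct – 26 Oct 2017: 12 days at 3.5% → £148,000 × 3.5% × 12/365 = £170.3014
Total = £425.7534

£425.75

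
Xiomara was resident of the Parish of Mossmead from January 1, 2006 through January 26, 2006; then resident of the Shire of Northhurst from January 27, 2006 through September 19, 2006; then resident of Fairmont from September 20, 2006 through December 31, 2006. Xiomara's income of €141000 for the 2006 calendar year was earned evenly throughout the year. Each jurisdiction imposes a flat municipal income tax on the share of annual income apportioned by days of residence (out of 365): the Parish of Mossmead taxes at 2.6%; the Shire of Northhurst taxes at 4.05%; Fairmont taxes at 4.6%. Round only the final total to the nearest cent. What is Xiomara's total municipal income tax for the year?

The Parish of Mossmead, January 1 – January 26, 2006: 26 days → €141000 × 2.6% × 26/365 = €261.1397
The Shire of Northhurst, January 27 – September 19, 2006: 236 days → €141000 × 4.05% × 236/365 = €3692.2685
Fairmont, September 20 – December 31, 2006: 103 days → €141000 × 4.6% × 103/365 = €1830.2959
Total = €5783.7041

€5783.70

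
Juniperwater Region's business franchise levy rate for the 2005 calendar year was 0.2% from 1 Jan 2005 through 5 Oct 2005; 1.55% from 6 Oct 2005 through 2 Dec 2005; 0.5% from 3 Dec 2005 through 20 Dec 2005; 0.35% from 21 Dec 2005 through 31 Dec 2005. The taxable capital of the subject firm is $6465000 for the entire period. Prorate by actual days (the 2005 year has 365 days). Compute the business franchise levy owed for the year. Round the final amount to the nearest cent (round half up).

1 Jan – 5 Oct 2005: 278 days at 0.2% → $6465000 × 0.2% × 278/365 = $9848.0548
6 Oct – 2 Dec 2005: 58 days at 1.55% → $6465000 × 1.55% × 58/365 = $15923.3836
3 Dec – 20 Dec 2005: 18 days at 0.5% → $6465000 × 0.5% × 18/365 = $1594.1096
21 Dec – 31 Dec 2005: 11 days at 0.35% → $6465000 × 0.35% × 11/365 = $681.9247
Total = $28047.4726

$28047.47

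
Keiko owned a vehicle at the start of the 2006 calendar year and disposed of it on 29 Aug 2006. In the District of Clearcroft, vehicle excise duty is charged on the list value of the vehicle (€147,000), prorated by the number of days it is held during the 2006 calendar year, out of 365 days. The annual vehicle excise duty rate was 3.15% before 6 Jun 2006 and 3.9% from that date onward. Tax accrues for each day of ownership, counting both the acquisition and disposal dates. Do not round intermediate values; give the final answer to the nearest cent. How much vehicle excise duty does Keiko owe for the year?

1 Jan – 5 Jun 2006: 156 days at 3.15% → €147,000 × 3.15% × 156/365 = €1,979.0630
6 Jun – 29 Aug 2006: 85 days at 3.9% → €147,000 × 3.9% × 85/365 = €1,335.0822
Total = €3,314.1452

€3,314.15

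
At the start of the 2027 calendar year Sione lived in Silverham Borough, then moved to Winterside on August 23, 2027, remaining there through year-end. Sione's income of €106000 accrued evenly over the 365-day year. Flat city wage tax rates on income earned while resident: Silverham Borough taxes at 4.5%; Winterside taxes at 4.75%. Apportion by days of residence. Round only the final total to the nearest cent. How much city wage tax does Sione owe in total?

€4865.11

Silverham Borough, January 1 – August 22, 2027: 234 days → €106000 × 4.5% × 234/365 = €3058.0274
Winterside, August 23 – December 31, 2027: 131 days → €106000 × 4.75% × 131/365 = €1807.0822
Total = €4865.1096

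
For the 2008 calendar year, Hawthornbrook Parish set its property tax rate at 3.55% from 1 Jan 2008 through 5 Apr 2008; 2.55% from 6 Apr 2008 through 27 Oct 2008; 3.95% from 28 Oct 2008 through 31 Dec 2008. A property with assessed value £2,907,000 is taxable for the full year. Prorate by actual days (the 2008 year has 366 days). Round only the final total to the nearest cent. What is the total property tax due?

1 Jan – 5 Apr 2008: 96 days at 3.55% → £2,907,000 × 3.55% × 96/366 = £27,068.4590
6 Apr – 27 Oct 2008: 205 days at 2.55% → £2,907,000 × 2.55% × 205/366 = £41,520.0615
28 Oct – 31 Dec 2008: 65 days at 3.95% → £2,907,000 × 3.95% × 65/366 = £20,392.6844
Total = £88,981.2049

£88,981.20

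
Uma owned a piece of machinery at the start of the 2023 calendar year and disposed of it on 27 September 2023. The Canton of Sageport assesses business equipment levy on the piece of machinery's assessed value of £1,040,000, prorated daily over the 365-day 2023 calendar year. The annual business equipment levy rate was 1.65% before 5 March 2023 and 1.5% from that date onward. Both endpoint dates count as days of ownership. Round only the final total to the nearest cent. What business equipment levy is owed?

£11,808.99

1 January – 4 March 2023: 63 days at 1.65% → £1,040,000 × 1.65% × 63/365 = £2,961.8630
5 March – 27 September 2023: 207 days at 1.5% → £1,040,000 × 1.5% × 207/365 = £8,847.1233
Total = £11,808.9863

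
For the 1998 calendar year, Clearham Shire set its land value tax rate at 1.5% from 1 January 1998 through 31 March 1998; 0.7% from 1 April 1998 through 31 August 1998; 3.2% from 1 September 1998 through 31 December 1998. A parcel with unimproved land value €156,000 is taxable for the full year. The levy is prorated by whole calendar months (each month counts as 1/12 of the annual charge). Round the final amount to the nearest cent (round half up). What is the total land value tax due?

1 January – 31 March 1998: 3 months at 1.5% → €156,000 × 1.5% × 3/12 = €585.0000
1 April – 31 August 1998: 5 months at 0.7% → €156,000 × 0.7% × 5/12 = €455.0000
1 September – 31 December 1998: 4 months at 3.2% → €156,000 × 3.2% × 4/12 = €1,664.0000
Total = €2,704.0000

€2,704.00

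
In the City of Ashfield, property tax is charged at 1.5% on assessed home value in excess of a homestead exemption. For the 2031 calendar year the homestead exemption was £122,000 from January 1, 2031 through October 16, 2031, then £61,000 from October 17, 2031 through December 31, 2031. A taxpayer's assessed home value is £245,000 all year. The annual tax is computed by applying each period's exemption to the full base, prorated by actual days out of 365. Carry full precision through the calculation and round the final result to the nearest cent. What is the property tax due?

£2,035.52

January 1 – October 16, 2031: 289 days, exemption £122,000 → (£245,000 − £122,000) × 1.5% × 289/365 = £1,460.8356
October 17 – December 31, 2031: 76 days, exemption £61,000 → (£245,000 − £61,000) × 1.5% × 76/365 = £574.6849
Total = £2,035.5205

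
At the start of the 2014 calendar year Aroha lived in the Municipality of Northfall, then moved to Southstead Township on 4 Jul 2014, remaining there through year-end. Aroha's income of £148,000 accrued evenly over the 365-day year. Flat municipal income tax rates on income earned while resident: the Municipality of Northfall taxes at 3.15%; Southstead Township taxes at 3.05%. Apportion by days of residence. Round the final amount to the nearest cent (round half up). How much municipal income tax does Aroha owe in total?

£4,588.61

The Municipality of Northfall, 1 Jan – 3 Jul 2014: 184 days → £148,000 × 3.15% × 184/365 = £2,350.1589
Southstead Township, 4 Jul – 31 Dec 2014: 181 days → £148,000 × 3.05% × 181/365 = £2,238.4493
Total = £4,588.6082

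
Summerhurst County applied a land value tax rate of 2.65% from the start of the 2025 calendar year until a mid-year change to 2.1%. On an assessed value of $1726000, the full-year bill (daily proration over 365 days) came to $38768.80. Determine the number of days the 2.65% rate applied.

97 days

Let d = days at the first rate; then 365 − d days at the second rate.
$1726000 × [2.65%·d + 2.1%·(365−d)] / 365 = $38768.80
Solving gives d = 97, so the new rate took effect on 8 Apr 2025.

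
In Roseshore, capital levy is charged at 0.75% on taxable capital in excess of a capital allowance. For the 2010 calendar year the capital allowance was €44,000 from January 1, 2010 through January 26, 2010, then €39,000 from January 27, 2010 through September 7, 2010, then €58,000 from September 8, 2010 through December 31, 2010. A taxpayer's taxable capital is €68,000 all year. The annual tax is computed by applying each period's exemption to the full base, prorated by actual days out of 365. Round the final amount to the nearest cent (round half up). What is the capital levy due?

€169.93

January 1 – January 26, 2010: 26 days, exemption €44,000 → (€68,000 − €44,000) × 0.75% × 26/365 = €12.8219
January 27 – September 7, 2010: 224 days, exemption €39,000 → (€68,000 − €39,000) × 0.75% × 224/365 = €133.4795
September 8 – December 31, 2010: 115 days, exemption €58,000 → (€68,000 − €58,000) × 0.75% × 115/365 = €23.6301
Total = €169.9315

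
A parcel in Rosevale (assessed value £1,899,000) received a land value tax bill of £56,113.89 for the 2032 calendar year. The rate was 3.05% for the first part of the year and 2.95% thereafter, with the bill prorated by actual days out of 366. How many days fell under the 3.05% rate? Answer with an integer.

Let d = days at the first rate; then 366 − d days at the second rate.
£1,899,000 × [3.05%·d + 2.95%·(366−d)] / 366 = £56,113.89
Solving gives d = 18, so the new rate took effect on 19 January 2032.

18 days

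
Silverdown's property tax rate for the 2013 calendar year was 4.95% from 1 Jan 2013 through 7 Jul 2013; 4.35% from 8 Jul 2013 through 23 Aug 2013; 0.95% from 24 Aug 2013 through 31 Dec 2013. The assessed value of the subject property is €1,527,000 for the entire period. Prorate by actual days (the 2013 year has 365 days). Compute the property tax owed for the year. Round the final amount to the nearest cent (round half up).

€52,652.22

1 Jan – 7 Jul 2013: 188 days at 4.95% → €1,527,000 × 4.95% × 188/365 = €38,932.2247
8 Jul – 23 Aug 2013: 47 days at 4.35% → €1,527,000 × 4.35% × 47/365 = €8,553.2918
24 Aug – 31 Dec 2013: 130 days at 0.95% → €1,527,000 × 0.95% × 130/365 = €5,166.6986
Total = €52,652.2151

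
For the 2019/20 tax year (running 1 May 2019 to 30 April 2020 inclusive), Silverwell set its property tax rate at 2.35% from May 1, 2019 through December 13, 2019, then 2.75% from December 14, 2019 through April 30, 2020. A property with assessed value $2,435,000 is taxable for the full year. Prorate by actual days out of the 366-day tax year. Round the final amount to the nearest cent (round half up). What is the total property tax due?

May 1 – December 13, 2019: 227 days at 2.35% → $2,435,000 × 2.35% × 227/366 = $35,490.4577
December 14, 2019 – April 30, 2020: 139 days at 2.75% → $2,435,000 × 2.75% × 139/366 = $25,431.1134
Total = $60,921.5710

$60,921.57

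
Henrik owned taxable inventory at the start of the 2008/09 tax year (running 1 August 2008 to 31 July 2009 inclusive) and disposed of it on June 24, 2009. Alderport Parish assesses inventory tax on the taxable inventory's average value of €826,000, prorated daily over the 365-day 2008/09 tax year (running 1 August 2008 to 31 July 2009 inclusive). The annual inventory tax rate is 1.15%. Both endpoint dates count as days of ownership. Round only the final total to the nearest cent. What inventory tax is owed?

Days held (August 1, 2008 – June 24, 2009): 328 out of 365
Tax = €826,000 × 1.15% × 328/365 = €8,536.0877

€8,536.09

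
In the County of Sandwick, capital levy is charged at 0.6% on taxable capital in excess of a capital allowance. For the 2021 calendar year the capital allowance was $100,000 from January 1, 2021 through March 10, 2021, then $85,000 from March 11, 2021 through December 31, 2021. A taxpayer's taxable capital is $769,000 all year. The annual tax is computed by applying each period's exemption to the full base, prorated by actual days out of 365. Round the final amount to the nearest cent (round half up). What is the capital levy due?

January 1 – March 10, 2021: 69 days, exemption $100,000 → ($769,000 − $100,000) × 0.6% × 69/365 = $758.8110
March 11 – December 31, 2021: 296 days, exemption $85,000 → ($769,000 − $85,000) × 0.6% × 296/365 = $3,328.1753
Total = $4,086.9863

$4,086.99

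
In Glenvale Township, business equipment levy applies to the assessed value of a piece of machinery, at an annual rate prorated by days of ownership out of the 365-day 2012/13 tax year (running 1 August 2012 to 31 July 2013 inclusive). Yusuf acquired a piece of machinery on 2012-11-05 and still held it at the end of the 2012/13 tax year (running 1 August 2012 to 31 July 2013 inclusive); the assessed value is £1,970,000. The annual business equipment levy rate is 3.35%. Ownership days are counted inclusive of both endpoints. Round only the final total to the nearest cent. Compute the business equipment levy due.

£48,637.41

Days held (2012-11-05 to 2013-07-31): 269 out of 365
Tax = £1,970,000 × 3.35% × 269/365 = £48,637.4110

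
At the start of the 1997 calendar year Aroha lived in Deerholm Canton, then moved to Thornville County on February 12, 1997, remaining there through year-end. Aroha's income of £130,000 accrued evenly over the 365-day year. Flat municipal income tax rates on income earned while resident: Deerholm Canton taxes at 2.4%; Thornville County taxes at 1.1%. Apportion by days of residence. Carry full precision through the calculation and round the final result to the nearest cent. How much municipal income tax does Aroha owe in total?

£1,624.47

Deerholm Canton, January 1 – February 11, 1997: 42 days → £130,000 × 2.4% × 42/365 = £359.0137
Thornville County, February 12 – December 31, 1997: 323 days → £130,000 × 1.1% × 323/365 = £1,265.4521
Total = £1,624.4658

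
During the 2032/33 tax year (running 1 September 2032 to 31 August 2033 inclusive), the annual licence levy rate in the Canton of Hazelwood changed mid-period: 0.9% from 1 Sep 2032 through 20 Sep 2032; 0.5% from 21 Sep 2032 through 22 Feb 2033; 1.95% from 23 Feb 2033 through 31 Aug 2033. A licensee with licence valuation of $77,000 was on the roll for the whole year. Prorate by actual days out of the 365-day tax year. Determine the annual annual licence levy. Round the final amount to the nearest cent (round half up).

1 Sep – 20 Sep 2032: 20 days at 0.9% → $77,000 × 0.9% × 20/365 = $37.9726
21 Sep 2032 – 22 Feb 2033: 155 days at 0.5% → $77,000 × 0.5% × 155/365 = $163.4932
23 Feb – 31 Aug 2033: 190 days at 1.95% → $77,000 × 1.95% × 190/365 = $781.6027
Total = $983.0685

$983.07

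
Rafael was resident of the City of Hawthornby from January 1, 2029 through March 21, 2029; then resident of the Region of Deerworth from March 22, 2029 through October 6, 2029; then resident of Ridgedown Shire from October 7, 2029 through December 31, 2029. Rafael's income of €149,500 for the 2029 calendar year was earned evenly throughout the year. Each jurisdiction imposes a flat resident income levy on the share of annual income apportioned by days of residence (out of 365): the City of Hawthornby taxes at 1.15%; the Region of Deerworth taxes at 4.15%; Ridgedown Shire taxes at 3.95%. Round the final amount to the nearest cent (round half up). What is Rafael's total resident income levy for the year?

The City of Hawthornby, January 1 – March 21, 2029: 80 days → €149,500 × 1.15% × 80/365 = €376.8219
The Region of Deerworth, March 22 – October 6, 2029: 199 days → €149,500 × 4.15% × 199/365 = €3,382.5911
Ridgedown Shire, October 7 – December 31, 2029: 86 days → €149,500 × 3.95% × 86/365 = €1,391.3740
Total = €5,150.7870

€5,150.79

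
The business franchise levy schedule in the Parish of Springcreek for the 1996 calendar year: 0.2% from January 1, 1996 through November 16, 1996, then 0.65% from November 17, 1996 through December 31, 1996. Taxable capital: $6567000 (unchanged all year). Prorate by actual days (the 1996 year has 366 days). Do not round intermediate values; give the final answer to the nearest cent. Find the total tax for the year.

$16767.38

January 1 – November 16, 1996: 321 days at 0.2% → $6567000 × 0.2% × 321/366 = $11519.1639
November 17 – December 31, 1996: 45 days at 0.65% → $6567000 × 0.65% × 45/366 = $5248.2172
Total = $16767.3811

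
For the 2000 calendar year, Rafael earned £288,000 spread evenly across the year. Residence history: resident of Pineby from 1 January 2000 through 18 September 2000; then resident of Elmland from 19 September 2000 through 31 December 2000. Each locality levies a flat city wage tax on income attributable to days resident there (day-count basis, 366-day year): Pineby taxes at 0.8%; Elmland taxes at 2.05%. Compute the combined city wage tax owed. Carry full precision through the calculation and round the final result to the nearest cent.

£3,326.95

Pineby, 1 January – 18 September 2000: 262 days → £288,000 × 0.8% × 262/366 = £1,649.3115
Elmland, 19 September – 31 December 2000: 104 days → £288,000 × 2.05% × 104/366 = £1,677.6393
Total = £3,326.9508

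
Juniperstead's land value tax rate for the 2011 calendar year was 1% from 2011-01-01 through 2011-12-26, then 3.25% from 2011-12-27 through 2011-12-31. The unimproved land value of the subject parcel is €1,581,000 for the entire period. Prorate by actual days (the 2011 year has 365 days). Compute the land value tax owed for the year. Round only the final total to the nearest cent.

2011-01-01 to 2011-12-26: 360 days at 1% → €1,581,000 × 1% × 360/365 = €15,593.4247
2011-12-27 to 2011-12-31: 5 days at 3.25% → €1,581,000 × 3.25% × 5/365 = €703.8699
Total = €16,297.2945

€16,297.29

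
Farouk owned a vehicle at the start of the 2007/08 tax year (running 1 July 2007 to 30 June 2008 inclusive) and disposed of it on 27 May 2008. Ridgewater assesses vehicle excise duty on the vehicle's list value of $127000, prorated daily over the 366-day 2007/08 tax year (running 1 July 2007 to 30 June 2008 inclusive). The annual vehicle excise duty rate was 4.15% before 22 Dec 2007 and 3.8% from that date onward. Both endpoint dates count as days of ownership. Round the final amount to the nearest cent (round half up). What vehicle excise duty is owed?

1 Jul – 21 Dec 2007: 174 days at 4.15% → $127000 × 4.15% × 174/366 = $2505.6475
22 Dec 2007 – 27 May 2008: 158 days at 3.8% → $127000 × 3.8% × 158/366 = $2083.3552
Total = $4589.0027

$4589.00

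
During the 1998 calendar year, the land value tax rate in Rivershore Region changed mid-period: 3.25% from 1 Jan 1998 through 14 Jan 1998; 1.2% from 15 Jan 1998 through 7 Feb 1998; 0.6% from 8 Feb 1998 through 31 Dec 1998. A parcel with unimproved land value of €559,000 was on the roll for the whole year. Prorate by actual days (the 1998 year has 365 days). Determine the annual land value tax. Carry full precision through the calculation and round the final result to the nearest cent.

€4,142.73

1 Jan – 14 Jan 1998: 14 days at 3.25% → €559,000 × 3.25% × 14/365 = €696.8356
15 Jan – 7 Feb 1998: 24 days at 1.2% → €559,000 × 1.2% × 24/365 = €441.0740
8 Feb – 31 Dec 1998: 327 days at 0.6% → €559,000 × 0.6% × 327/365 = €3,004.8164
Total = €4,142.7260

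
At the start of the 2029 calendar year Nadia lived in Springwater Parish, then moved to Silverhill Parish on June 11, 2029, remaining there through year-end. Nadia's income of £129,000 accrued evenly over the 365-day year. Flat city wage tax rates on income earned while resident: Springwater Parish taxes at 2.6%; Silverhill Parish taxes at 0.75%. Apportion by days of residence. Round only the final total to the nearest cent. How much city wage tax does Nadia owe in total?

Springwater Parish, January 1 – June 10, 2029: 161 days → £129,000 × 2.6% × 161/365 = £1,479.4356
Silverhill Parish, June 11 – December 31, 2029: 204 days → £129,000 × 0.75% × 204/365 = £540.7397
Total = £2,020.1753

£2,020.18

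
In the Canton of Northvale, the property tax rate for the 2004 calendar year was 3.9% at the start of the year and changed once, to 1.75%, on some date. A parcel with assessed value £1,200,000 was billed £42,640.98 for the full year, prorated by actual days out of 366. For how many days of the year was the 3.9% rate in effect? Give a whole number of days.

Let d = days at the first rate; then 366 − d days at the second rate.
£1,200,000 × [3.9%·d + 1.75%·(366−d)] / 366 = £42,640.98
Solving gives d = 307, so the new rate took effect on 3 November 2004.

307 days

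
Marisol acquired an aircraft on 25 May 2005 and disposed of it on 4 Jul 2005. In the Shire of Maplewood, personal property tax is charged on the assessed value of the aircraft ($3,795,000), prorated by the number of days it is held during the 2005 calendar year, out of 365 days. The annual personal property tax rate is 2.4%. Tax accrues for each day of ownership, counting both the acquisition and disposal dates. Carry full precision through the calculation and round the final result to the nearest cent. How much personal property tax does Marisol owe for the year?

Days held (25 May – 4 Jul 2005): 41 out of 365
Tax = $3,795,000 × 2.4% × 41/365 = $10,230.9041

$10,230.90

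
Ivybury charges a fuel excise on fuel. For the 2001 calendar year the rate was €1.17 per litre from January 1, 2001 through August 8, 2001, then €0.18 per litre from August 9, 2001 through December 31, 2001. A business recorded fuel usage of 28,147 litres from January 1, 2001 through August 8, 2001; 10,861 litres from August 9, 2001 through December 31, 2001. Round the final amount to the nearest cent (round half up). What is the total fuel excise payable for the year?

January 1 – August 8, 2001: 28,147 litres at €1.17/litre → €32,931.99
August 9 – December 31, 2001: 10,861 litres at €0.18/litre → €1,954.98

€34,886.97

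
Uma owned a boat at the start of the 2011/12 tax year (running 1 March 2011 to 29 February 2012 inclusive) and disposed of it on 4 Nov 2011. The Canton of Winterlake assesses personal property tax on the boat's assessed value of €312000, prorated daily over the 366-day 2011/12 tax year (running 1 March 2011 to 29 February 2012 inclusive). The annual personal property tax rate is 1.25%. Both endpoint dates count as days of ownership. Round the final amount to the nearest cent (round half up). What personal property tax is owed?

€2653.28

Days held (1 Mar – 4 Nov 2011): 249 out of 366
Tax = €312000 × 1.25% × 249/366 = €2653.2787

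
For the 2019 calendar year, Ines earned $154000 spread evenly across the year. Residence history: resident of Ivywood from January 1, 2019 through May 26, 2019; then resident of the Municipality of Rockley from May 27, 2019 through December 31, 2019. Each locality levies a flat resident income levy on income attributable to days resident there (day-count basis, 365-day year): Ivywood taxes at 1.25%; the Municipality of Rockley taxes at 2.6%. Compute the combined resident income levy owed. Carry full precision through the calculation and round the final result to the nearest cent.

$3172.40

Ivywood, January 1 – May 26, 2019: 146 days → $154000 × 1.25% × 146/365 = $770.0000
The Municipality of Rockley, May 27 – December 31, 2019: 219 days → $154000 × 2.6% × 219/365 = $2402.4000
Total = $3172.4000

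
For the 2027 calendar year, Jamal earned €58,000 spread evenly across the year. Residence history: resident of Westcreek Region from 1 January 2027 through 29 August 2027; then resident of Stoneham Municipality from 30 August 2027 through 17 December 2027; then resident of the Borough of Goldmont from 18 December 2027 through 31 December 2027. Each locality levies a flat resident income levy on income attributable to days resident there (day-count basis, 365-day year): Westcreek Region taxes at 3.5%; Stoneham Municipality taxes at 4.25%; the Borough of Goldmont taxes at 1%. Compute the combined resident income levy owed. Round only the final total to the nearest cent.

€2,105.48

Westcreek Region, 1 January – 29 August 2027: 241 days → €58,000 × 3.5% × 241/365 = €1,340.3562
Stoneham Municipality, 30 August – 17 December 2027: 110 days → €58,000 × 4.25% × 110/365 = €742.8767
The Borough of Goldmont, 18 December – 31 December 2027: 14 days → €58,000 × 1% × 14/365 = €22.2466
Total = €2,105.4795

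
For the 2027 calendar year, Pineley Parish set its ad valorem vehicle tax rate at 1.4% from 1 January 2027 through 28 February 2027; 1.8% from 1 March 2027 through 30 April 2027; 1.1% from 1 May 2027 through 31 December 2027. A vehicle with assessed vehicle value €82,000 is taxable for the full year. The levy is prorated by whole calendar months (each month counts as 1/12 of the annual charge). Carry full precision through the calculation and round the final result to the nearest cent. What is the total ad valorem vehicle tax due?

1 January – 28 February 2027: 2 months at 1.4% → €82,000 × 1.4% × 2/12 = €191.3333
1 March – 30 April 2027: 2 months at 1.8% → €82,000 × 1.8% × 2/12 = €246.0000
1 May – 31 December 2027: 8 months at 1.1% → €82,000 × 1.1% × 8/12 = €601.3333
Total = €1,038.6667

€1,038.67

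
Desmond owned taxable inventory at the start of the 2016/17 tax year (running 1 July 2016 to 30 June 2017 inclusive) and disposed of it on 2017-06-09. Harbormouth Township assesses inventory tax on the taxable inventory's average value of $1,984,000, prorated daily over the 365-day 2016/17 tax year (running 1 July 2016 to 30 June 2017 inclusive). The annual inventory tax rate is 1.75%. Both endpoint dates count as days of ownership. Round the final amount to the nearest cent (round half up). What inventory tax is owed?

Days held (2016-07-01 to 2017-06-09): 344 out of 365
Tax = $1,984,000 × 1.75% × 344/365 = $32,722.4110

$32,722.41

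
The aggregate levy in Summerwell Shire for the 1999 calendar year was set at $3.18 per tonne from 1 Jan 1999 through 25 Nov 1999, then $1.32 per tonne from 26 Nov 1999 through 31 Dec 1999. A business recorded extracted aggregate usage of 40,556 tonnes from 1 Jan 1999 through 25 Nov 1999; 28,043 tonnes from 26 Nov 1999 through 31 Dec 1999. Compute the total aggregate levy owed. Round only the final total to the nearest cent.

$165984.84

1 Jan – 25 Nov 1999: 40,556 tonnes at $3.18/tonne → $128968.08
26 Nov – 31 Dec 1999: 28,043 tonnes at $1.32/tonne → $37016.76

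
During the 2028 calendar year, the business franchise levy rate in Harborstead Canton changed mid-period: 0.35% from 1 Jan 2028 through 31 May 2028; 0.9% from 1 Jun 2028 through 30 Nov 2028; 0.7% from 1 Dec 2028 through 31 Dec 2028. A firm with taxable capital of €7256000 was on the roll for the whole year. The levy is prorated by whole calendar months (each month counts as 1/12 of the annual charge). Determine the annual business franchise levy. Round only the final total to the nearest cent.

€47466.33

1 Jan – 31 May 2028: 5 months at 0.35% → €7256000 × 0.35% × 5/12 = €10581.6667
1 Jun – 30 Nov 2028: 6 months at 0.9% → €7256000 × 0.9% × 6/12 = €32652.0000
1 Dec – 31 Dec 2028: 1 month at 0.7% → €7256000 × 0.7% × 1/12 = €4232.6667
Total = €47466.3333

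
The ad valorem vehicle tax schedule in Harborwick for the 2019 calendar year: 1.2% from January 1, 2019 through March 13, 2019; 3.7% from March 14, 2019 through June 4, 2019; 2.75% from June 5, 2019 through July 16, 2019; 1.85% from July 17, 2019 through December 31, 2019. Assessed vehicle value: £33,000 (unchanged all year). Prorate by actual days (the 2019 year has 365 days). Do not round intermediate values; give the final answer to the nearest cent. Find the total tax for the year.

£741.19

January 1 – March 13, 2019: 72 days at 1.2% → £33,000 × 1.2% × 72/365 = £78.1151
March 14 – June 4, 2019: 83 days at 3.7% → £33,000 × 3.7% × 83/365 = £277.6521
June 5 – July 16, 2019: 42 days at 2.75% → £33,000 × 2.75% × 42/365 = £104.4247
July 17 – December 31, 2019: 168 days at 1.85% → £33,000 × 1.85% × 168/365 = £280.9973
Total = £741.1890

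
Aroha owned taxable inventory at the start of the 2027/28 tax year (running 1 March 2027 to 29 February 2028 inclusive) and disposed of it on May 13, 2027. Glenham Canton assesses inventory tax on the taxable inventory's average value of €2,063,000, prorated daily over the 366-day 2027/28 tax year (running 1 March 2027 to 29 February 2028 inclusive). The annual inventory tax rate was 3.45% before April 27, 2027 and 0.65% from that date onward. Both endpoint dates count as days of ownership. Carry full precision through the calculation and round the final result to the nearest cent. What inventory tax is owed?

March 1 – April 26, 2027: 57 days at 3.45% → €2,063,000 × 3.45% × 57/366 = €11,084.3975
April 27 – May 13, 2027: 17 days at 0.65% → €2,063,000 × 0.65% × 17/366 = €622.8456
Total = €11,707.2432

€11,707.24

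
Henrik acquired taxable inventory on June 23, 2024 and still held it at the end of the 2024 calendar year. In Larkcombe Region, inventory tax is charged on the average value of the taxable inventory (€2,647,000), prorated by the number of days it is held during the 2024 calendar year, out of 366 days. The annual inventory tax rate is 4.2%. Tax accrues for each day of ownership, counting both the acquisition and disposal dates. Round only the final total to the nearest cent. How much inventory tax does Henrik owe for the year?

€58,320.79

Days held (June 23 – December 31, 2024): 192 out of 366
Tax = €2,647,000 × 4.2% × 192/366 = €58,320.7869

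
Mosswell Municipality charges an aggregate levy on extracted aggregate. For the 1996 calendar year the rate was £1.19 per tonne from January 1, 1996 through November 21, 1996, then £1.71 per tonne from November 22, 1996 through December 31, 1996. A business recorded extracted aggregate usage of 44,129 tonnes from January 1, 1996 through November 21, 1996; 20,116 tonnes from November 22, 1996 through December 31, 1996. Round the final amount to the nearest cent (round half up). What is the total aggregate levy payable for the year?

£86,911.87

January 1 – November 21, 1996: 44,129 tonnes at £1.19/tonne → £52,513.51
November 22 – December 31, 1996: 20,116 tonnes at £1.71/tonne → £34,398.36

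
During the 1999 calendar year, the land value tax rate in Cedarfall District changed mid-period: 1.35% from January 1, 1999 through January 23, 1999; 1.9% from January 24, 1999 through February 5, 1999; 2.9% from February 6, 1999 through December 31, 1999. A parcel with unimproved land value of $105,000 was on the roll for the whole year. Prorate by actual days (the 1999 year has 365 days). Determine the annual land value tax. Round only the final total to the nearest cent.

$2,905.05

January 1 – January 23, 1999: 23 days at 1.35% → $105,000 × 1.35% × 23/365 = $89.3219
January 24 – February 5, 1999: 13 days at 1.9% → $105,000 × 1.9% × 13/365 = $71.0548
February 6 – December 31, 1999: 329 days at 2.9% → $105,000 × 2.9% × 329/365 = $2,744.6712
Total = $2,905.0479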